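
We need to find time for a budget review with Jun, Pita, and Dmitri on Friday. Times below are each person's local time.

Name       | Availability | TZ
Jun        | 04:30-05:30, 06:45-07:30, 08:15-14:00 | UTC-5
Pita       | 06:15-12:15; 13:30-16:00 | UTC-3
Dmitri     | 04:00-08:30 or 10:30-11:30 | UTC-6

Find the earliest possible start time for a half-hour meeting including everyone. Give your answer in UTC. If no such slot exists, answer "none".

10:00

Jun in UTC: 09:30-10:30, 11:45-12:30, 13:15-19:00 (add 5h to convert from UTC-5).
Pita in UTC: 09:15-15:15, 16:30-19:00 (add 3h to convert from UTC-3).
Dmitri in UTC: 10:00-14:30, 16:30-17:30 (add 6h to convert from UTC-6).
Jun ∩ Pita: 09:30-10:30, 11:45-12:30, 13:15-15:15, 16:30-19:00.
Jun ∩ Pita ∩ Dmitri: 10:00-10:30, 11:45-12:30, 13:15-14:30, 16:30-17:30.
Those are the intersection windows.
The first common window of at least 30 minutes is 10:00-10:30, so the earliest start is 10:00.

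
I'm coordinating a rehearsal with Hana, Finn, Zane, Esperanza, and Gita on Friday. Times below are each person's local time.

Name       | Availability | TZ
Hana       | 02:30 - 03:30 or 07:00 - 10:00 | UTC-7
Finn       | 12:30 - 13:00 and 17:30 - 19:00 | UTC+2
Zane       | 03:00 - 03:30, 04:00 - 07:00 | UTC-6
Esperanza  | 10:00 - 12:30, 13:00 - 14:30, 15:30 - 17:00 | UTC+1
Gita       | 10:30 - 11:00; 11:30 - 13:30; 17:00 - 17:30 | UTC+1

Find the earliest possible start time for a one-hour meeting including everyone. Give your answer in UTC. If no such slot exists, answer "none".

Hana in UTC: 09:30-10:30, 14:00-17:00 (add 7h to convert from UTC-7).
Finn in UTC: 10:30-11:00, 15:30-17:00 (subtract 2h to convert from UTC+2).
Zane in UTC: 09:00-09:30, 10:00-13:00 (add 6h to convert from UTC-6).
Esperanza in UTC: 09:00-11:30, 12:00-13:30, 14:30-16:00 (subtract 1h to convert from UTC+1).
Gita in UTC: 09:30-10:00, 10:30-12:30, 16:00-16:30 (subtract 1h to convert from UTC+1).
Hana ∩ Finn: 15:30-17:00.
Hana ∩ Finn ∩ Zane: ∅.
Hana ∩ Finn ∩ Zane ∩ Esperanza: ∅.
Hana ∩ Finn ∩ Zane ∩ Esperanza ∩ Gita: ∅.
There is no time when everyone is free.
No common window is at least 60 minutes long.

none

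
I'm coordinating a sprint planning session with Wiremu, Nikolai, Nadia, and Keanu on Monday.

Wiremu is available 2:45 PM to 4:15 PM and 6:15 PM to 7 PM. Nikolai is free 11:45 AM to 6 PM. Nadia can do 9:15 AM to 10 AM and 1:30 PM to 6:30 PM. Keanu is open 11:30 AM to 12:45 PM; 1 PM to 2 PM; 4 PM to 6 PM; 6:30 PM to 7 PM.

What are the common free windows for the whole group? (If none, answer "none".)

Wiremu ∩ Nikolai: 14:45-16:15.
Wiremu ∩ Nikolai ∩ Nadia: 14:45-16:15.
Wiremu ∩ Nikolai ∩ Nadia ∩ Keanu: 16:00-16:15.

16:00-16:15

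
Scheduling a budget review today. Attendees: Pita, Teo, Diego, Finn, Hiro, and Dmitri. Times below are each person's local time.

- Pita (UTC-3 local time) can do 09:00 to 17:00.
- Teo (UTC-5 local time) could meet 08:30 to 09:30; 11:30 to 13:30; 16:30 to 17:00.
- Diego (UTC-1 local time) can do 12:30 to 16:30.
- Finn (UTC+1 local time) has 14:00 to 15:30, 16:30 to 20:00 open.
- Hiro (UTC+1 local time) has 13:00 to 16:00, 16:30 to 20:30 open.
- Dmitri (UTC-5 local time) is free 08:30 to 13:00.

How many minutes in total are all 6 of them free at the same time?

120

Pita in UTC: 12:00-20:00 (add 3h to convert from UTC-3).
Teo in UTC: 13:30-14:30, 16:30-18:30, 21:30-22:00 (add 5h to convert from UTC-5).
Diego in UTC: 13:30-17:30 (add 1h to convert from UTC-1).
Finn in UTC: 13:00-14:30, 15:30-19:00 (subtract 1h to convert from UTC+1).
Hiro in UTC: 12:00-15:00, 15:30-19:30 (subtract 1h to convert from UTC+1).
Dmitri in UTC: 13:30-18:00 (add 5h to convert from UTC-5).
Pita ∩ Teo: 13:30-14:30, 16:30-18:30.
Pita ∩ Teo ∩ Diego: 13:30-14:30, 16:30-17:30.
Pita ∩ Teo ∩ Diego ∩ Finn: 13:30-14:30, 16:30-17:30.
Pita ∩ Teo ∩ Diego ∩ Finn ∩ Hiro: 13:30-14:30, 16:30-17:30.
Pita ∩ Teo ∩ Diego ∩ Finn ∩ Hiro ∩ Dmitri: 13:30-14:30, 16:30-17:30.
Summing the common windows: 60 + 60 = 120 minutes.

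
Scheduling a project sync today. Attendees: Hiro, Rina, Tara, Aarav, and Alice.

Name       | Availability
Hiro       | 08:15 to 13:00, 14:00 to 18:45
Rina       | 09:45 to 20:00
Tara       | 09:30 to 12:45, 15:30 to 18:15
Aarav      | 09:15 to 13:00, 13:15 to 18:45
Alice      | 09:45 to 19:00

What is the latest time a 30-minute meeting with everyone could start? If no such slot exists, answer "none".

17:45

Hiro ∩ Rina: 09:45-13:00, 14:00-18:45.
Hiro ∩ Rina ∩ Tara: 09:45-12:45, 15:30-18:15.
Hiro ∩ Rina ∩ Tara ∩ Aarav: 09:45-12:45, 15:30-18:15.
Hiro ∩ Rina ∩ Tara ∩ Aarav ∩ Alice: 09:45-12:45, 15:30-18:15.
Those are the intersection windows.
The last common window of at least 30 minutes is 15:30-18:15; a 30-minute meeting can start as late as 17:45 and still end by 18:15.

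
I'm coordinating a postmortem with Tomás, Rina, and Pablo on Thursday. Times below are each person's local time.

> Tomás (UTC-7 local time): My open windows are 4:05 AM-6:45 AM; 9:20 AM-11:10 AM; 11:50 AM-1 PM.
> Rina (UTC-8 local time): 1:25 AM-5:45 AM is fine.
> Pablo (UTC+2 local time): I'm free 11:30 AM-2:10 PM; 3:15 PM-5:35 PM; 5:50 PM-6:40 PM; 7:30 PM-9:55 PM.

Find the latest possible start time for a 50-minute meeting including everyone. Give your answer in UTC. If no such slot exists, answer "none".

Tomás in UTC: 11:05-13:45, 16:20-18:10, 18:50-20:00 (add 7h to convert from UTC-7).
Rina in UTC: 09:25-13:45 (add 8h to convert from UTC-8).
Pablo in UTC: 09:30-12:10, 13:15-15:35, 15:50-16:40, 17:30-19:55 (subtract 2h to convert from UTC+2).
Tomás ∩ Rina: 11:05-13:45.
Tomás ∩ Rina ∩ Pablo: 11:05-12:10, 13:15-13:45.
So the common availability across everyone is 11:05-12:10, 13:15-13:45.
The last common window of at least 50 minutes is 11:05-12:10; a 50-minute meeting can start as late as 11:20 and still end by 12:10.

11:20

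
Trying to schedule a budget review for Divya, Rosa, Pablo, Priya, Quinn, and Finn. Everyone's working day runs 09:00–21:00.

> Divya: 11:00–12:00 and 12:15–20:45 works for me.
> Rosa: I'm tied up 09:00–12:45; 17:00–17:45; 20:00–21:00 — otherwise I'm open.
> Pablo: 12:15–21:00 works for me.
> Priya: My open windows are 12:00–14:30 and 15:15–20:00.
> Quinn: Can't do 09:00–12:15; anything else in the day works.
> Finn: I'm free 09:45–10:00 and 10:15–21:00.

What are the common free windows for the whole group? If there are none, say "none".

Divya free: 11:00-12:00, 12:15-20:45.
Rosa free: 12:45-17:00, 17:45-20:00 (invert busy blocks within the working day).
Pablo free: 12:15-21:00.
Priya free: 12:00-14:30, 15:15-20:00.
Quinn free: 12:15-21:00 (invert busy blocks within the working day).
Finn free: 09:45-10:00, 10:15-21:00.
Divya ∩ Rosa: 12:45-17:00, 17:45-20:00.
Divya ∩ Rosa ∩ Pablo: 12:45-17:00, 17:45-20:00.
Divya ∩ Rosa ∩ Pablo ∩ Priya: 12:45-14:30, 15:15-17:00, 17:45-20:00.
Divya ∩ Rosa ∩ Pablo ∩ Priya ∩ Quinn: 12:45-14:30, 15:15-17:00, 17:45-20:00.
Divya ∩ Rosa ∩ Pablo ∩ Priya ∩ Quinn ∩ Finn: 12:45-14:30, 15:15-17:00, 17:45-20:00.

12:45-14:30, 15:15-17:00, 17:45-20:00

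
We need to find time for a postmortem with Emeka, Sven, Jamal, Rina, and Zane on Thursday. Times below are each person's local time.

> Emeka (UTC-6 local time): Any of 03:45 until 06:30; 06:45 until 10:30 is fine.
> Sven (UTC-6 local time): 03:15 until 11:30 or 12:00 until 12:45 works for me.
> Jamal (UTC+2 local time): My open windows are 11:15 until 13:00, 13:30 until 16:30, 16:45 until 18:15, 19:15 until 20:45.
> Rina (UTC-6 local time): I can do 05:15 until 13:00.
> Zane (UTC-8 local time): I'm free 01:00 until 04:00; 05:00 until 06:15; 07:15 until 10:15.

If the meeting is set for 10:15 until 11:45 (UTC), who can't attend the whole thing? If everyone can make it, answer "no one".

Emeka in UTC: 09:45-12:30, 12:45-16:30 (add 6h to convert from UTC-6).
Sven in UTC: 09:15-17:30, 18:00-18:45 (add 6h to convert from UTC-6).
Jamal in UTC: 09:15-11:00, 11:30-14:30, 14:45-16:15, 17:15-18:45 (subtract 2h to convert from UTC+2).
Rina in UTC: 11:15-19:00 (add 6h to convert from UTC-6).
Zane in UTC: 09:00-12:00, 13:00-14:15, 15:15-18:15 (add 8h to convert from UTC-8).
Emeka: free for 10:15-11:45. Sven: free for 10:15-11:45. Jamal: not fully free for 10:15-11:45. Rina: not fully free for 10:15-11:45. Zane: free for 10:15-11:45.

Jamal, Rina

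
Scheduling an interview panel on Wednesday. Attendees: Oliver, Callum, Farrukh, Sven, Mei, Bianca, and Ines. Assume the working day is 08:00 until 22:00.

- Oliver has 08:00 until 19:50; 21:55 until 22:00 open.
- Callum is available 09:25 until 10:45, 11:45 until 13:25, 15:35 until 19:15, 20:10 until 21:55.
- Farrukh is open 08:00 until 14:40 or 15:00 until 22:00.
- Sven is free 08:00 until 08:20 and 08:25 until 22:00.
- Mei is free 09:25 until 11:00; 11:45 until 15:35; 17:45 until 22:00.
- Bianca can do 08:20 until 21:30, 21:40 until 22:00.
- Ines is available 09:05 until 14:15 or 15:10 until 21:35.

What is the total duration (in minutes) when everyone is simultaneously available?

Oliver ∩ Callum: 09:25-10:45, 11:45-13:25, 15:35-19:15.
Oliver ∩ Callum ∩ Farrukh: 09:25-10:45, 11:45-13:25, 15:35-19:15.
Oliver ∩ Callum ∩ Farrukh ∩ Sven: 09:25-10:45, 11:45-13:25, 15:35-19:15.
Oliver ∩ Callum ∩ Farrukh ∩ Sven ∩ Mei: 09:25-10:45, 11:45-13:25, 17:45-19:15.
Oliver ∩ Callum ∩ Farrukh ∩ Sven ∩ Mei ∩ Bianca: 09:25-10:45, 11:45-13:25, 17:45-19:15.
Oliver ∩ Callum ∩ Farrukh ∩ Sven ∩ Mei ∩ Bianca ∩ Ines: 09:25-10:45, 11:45-13:25, 17:45-19:15.
Summing the common windows: 80 + 100 + 90 = 270 minutes.

270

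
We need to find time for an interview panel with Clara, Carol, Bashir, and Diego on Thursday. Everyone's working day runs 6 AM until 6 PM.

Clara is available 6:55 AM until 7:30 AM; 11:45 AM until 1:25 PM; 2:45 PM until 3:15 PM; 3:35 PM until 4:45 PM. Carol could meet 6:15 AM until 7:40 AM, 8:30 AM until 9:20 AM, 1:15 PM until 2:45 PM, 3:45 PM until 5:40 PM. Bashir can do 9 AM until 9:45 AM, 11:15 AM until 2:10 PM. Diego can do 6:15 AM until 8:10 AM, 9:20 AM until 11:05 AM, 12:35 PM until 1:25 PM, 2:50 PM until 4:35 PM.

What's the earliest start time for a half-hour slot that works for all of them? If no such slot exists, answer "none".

none

Clara ∩ Carol: 06:55-07:30, 13:15-13:25, 15:45-16:45.
Clara ∩ Carol ∩ Bashir: 13:15-13:25.
Clara ∩ Carol ∩ Bashir ∩ Diego: 13:15-13:25.
No common window is at least 30 minutes long.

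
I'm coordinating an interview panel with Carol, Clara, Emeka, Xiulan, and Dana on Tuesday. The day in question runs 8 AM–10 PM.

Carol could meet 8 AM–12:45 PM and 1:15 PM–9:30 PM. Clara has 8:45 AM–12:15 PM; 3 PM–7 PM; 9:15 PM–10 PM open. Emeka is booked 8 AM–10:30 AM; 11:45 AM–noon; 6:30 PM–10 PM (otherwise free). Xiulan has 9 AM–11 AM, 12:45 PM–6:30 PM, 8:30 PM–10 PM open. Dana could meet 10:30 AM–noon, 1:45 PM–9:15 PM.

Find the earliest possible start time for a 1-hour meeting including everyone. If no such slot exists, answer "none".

15:00

Carol free: 08:00-12:45, 13:15-21:30.
Clara free: 08:45-12:15, 15:00-19:00, 21:15-22:00.
Emeka free: 10:30-11:45, 12:00-18:30 (invert busy blocks within the working day).
Xiulan free: 09:00-11:00, 12:45-18:30, 20:30-22:00.
Dana free: 10:30-12:00, 13:45-21:15.
Carol ∩ Clara: 08:45-12:15, 15:00-19:00, 21:15-21:30.
Carol ∩ Clara ∩ Emeka: 10:30-11:45, 12:00-12:15, 15:00-18:30.
Carol ∩ Clara ∩ Emeka ∩ Xiulan: 10:30-11:00, 15:00-18:30.
Carol ∩ Clara ∩ Emeka ∩ Xiulan ∩ Dana: 10:30-11:00, 15:00-18:30.
So the common availability across everyone is 10:30-11:00, 15:00-18:30.
The first common window of at least 60 minutes is 15:00-18:30, so the earliest start is 15:00.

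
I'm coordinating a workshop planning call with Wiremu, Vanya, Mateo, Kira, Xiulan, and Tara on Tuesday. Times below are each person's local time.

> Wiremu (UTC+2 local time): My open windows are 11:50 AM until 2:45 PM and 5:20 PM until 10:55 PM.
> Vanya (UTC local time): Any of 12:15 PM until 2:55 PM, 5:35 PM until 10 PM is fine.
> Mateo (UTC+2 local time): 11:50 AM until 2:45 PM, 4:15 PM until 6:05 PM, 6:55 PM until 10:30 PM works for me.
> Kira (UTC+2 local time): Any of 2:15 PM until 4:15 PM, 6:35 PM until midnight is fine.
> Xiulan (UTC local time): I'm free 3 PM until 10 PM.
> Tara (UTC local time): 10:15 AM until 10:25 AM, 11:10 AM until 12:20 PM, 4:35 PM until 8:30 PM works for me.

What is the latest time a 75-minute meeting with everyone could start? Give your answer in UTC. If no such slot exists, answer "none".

19:15

Wiremu in UTC: 09:50-12:45, 15:20-20:55 (subtract 2h to convert from UTC+2).
Vanya in UTC: 12:15-14:55, 17:35-22:00.
Mateo in UTC: 09:50-12:45, 14:15-16:05, 16:55-20:30 (subtract 2h to convert from UTC+2).
Kira in UTC: 12:15-14:15, 16:35-22:00 (subtract 2h to convert from UTC+2).
Xiulan in UTC: 15:00-22:00.
Tara in UTC: 10:15-10:25, 11:10-12:20, 16:35-20:30.
Wiremu ∩ Vanya: 12:15-12:45, 17:35-20:55.
Wiremu ∩ Vanya ∩ Mateo: 12:15-12:45, 17:35-20:30.
Wiremu ∩ Vanya ∩ Mateo ∩ Kira: 12:15-12:45, 17:35-20:30.
Wiremu ∩ Vanya ∩ Mateo ∩ Kira ∩ Xiulan: 17:35-20:30.
Wiremu ∩ Vanya ∩ Mateo ∩ Kira ∩ Xiulan ∩ Tara: 17:35-20:30.
The last common window of at least 75 minutes is 17:35-20:30; a 75-minute meeting can start as late as 19:15 and still end by 20:30.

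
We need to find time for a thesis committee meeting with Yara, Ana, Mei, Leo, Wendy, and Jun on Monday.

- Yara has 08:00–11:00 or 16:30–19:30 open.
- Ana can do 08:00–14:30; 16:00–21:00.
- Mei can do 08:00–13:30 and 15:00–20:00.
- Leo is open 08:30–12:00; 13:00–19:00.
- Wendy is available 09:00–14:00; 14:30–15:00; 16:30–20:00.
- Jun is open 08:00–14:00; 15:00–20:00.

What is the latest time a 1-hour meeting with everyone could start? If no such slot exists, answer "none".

18:00

Yara ∩ Ana: 08:00-11:00, 16:30-19:30.
Yara ∩ Ana ∩ Mei: 08:00-11:00, 16:30-19:30.
Yara ∩ Ana ∩ Mei ∩ Leo: 08:30-11:00, 16:30-19:00.
Yara ∩ Ana ∩ Mei ∩ Leo ∩ Wendy: 09:00-11:00, 16:30-19:00.
Yara ∩ Ana ∩ Mei ∩ Leo ∩ Wendy ∩ Jun: 09:00-11:00, 16:30-19:00.
The last common window of at least 60 minutes is 16:30-19:00; a 60-minute meeting can start as late as 18:00 and still end by 19:00.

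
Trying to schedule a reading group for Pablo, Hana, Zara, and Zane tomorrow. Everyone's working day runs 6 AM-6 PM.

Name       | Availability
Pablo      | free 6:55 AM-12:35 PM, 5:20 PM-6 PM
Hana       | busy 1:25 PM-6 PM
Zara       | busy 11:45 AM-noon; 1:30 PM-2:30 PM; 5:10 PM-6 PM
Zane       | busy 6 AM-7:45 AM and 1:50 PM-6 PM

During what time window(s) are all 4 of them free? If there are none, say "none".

Pablo free: 06:55-12:35, 17:20-18:00.
Hana free: 06:00-13:25 (invert busy blocks within the working day).
Zara free: 06:00-11:45, 12:00-13:30, 14:30-17:10 (invert busy blocks within the working day).
Zane free: 07:45-13:50 (invert busy blocks within the working day).
Pablo ∩ Hana: 06:55-12:35.
Pablo ∩ Hana ∩ Zara: 06:55-11:45, 12:00-12:35.
Pablo ∩ Hana ∩ Zara ∩ Zane: 07:45-11:45, 12:00-12:35.

07:45-11:45, 12:00-12:35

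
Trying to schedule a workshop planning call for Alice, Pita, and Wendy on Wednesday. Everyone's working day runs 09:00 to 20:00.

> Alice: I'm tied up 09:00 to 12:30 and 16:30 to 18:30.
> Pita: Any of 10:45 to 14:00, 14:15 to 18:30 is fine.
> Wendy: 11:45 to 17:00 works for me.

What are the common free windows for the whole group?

12:30-14:00, 14:15-16:30

Alice free: 12:30-16:30, 18:30-20:00 (invert busy blocks within the working day).
Pita free: 10:45-14:00, 14:15-18:30.
Wendy free: 11:45-17:00.
Alice ∩ Pita: 12:30-14:00, 14:15-16:30.
Alice ∩ Pita ∩ Wendy: 12:30-14:00, 14:15-16:30.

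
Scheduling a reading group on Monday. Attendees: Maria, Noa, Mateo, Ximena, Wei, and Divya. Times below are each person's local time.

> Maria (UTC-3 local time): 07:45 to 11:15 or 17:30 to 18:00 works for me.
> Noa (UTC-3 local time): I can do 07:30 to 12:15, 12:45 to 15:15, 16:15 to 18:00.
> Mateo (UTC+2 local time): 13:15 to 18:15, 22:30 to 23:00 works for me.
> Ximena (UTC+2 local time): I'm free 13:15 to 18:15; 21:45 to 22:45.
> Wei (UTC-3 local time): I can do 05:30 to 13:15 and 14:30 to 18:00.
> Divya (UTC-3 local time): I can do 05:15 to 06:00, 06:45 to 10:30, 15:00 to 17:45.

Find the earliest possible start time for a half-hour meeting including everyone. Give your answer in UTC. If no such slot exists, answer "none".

11:15

Maria in UTC: 10:45-14:15, 20:30-21:00 (add 3h to convert from UTC-3).
Noa in UTC: 10:30-15:15, 15:45-18:15, 19:15-21:00 (add 3h to convert from UTC-3).
Mateo in UTC: 11:15-16:15, 20:30-21:00 (subtract 2h to convert from UTC+2).
Ximena in UTC: 11:15-16:15, 19:45-20:45 (subtract 2h to convert from UTC+2).
Wei in UTC: 08:30-16:15, 17:30-21:00 (add 3h to convert from UTC-3).
Divya in UTC: 08:15-09:00, 09:45-13:30, 18:00-20:45 (add 3h to convert from UTC-3).
Maria ∩ Noa: 10:45-14:15, 20:30-21:00.
Maria ∩ Noa ∩ Mateo: 11:15-14:15, 20:30-21:00.
Maria ∩ Noa ∩ Mateo ∩ Ximena: 11:15-14:15, 20:30-20:45.
Maria ∩ Noa ∩ Mateo ∩ Ximena ∩ Wei: 11:15-14:15, 20:30-20:45.
Maria ∩ Noa ∩ Mateo ∩ Ximena ∩ Wei ∩ Divya: 11:15-13:30, 20:30-20:45.
Those are the intersection windows.
The first common window of at least 30 minutes is 11:15-13:30, so the earliest start is 11:15.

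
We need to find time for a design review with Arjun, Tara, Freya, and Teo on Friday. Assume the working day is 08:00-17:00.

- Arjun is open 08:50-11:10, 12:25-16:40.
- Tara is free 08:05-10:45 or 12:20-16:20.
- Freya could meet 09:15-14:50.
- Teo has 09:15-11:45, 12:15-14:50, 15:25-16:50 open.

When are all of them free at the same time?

09:15-10:45, 12:25-14:50

Arjun ∩ Tara: 08:50-10:45, 12:25-16:20.
Arjun ∩ Tara ∩ Freya: 09:15-10:45, 12:25-14:50.
Arjun ∩ Tara ∩ Freya ∩ Teo: 09:15-10:45, 12:25-14:50.
Those are the intersection windows.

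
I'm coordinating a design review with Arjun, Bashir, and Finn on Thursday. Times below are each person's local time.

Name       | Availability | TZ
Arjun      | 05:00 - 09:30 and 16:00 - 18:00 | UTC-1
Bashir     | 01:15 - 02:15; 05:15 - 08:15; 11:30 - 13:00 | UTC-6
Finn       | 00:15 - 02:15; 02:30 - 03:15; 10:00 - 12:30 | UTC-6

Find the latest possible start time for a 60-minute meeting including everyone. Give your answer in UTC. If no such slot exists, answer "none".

Arjun in UTC: 06:00-10:30, 17:00-19:00 (add 1h to convert from UTC-1).
Bashir in UTC: 07:15-08:15, 11:15-14:15, 17:30-19:00 (add 6h to convert from UTC-6).
Finn in UTC: 06:15-08:15, 08:30-09:15, 16:00-18:30 (add 6h to convert from UTC-6).
Arjun ∩ Bashir: 07:15-08:15, 17:30-19:00.
Arjun ∩ Bashir ∩ Finn: 07:15-08:15, 17:30-18:30.
So the common availability across everyone is 07:15-08:15, 17:30-18:30.
The last common window of at least 60 minutes is 17:30-18:30; a 60-minute meeting can start as late as 17:30 and still end by 18:30.

17:30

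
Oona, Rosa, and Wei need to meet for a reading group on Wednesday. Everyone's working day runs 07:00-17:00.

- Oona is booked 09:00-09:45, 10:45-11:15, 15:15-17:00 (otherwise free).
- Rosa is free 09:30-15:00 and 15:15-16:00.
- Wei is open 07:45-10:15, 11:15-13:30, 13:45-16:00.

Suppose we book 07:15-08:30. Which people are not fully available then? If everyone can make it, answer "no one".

Rosa, Wei

Oona free: 07:00-09:00, 09:45-10:45, 11:15-15:15 (invert busy blocks within the working day).
Rosa free: 09:30-15:00, 15:15-16:00.
Wei free: 07:45-10:15, 11:15-13:30, 13:45-16:00.
Oona: free for 07:15-08:30. Rosa: not fully free for 07:15-08:30. Wei: not fully free for 07:15-08:30.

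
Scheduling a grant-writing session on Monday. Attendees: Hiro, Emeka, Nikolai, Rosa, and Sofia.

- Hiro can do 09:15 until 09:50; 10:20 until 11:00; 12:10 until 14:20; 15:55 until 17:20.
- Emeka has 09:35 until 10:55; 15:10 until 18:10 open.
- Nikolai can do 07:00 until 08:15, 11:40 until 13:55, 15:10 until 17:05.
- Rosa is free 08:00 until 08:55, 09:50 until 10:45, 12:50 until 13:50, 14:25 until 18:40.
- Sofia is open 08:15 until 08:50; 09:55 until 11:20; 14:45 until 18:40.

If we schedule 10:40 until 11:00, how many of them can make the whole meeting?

Hiro and Sofia can make the full 10:40-11:00 slot — that's 2.

2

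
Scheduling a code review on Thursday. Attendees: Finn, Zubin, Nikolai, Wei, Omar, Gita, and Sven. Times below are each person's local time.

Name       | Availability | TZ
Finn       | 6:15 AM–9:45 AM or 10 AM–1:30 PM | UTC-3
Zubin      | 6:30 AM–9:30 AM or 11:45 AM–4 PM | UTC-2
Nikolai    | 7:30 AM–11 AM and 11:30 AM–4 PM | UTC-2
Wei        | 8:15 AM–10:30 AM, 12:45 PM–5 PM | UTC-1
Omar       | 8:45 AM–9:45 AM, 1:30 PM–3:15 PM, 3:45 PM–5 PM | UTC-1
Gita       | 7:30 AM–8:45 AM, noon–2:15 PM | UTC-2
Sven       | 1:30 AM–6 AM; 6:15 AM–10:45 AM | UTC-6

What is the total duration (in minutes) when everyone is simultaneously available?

165

Finn in UTC: 09:15-12:45, 13:00-16:30 (add 3h to convert from UTC-3).
Zubin in UTC: 08:30-11:30, 13:45-18:00 (add 2h to convert from UTC-2).
Nikolai in UTC: 09:30-13:00, 13:30-18:00 (add 2h to convert from UTC-2).
Wei in UTC: 09:15-11:30, 13:45-18:00 (add 1h to convert from UTC-1).
Omar in UTC: 09:45-10:45, 14:30-16:15, 16:45-18:00 (add 1h to convert from UTC-1).
Gita in UTC: 09:30-10:45, 14:00-16:15 (add 2h to convert from UTC-2).
Sven in UTC: 07:30-12:00, 12:15-16:45 (add 6h to convert from UTC-6).
Finn ∩ Zubin: 09:15-11:30, 13:45-16:30.
Finn ∩ Zubin ∩ Nikolai: 09:30-11:30, 13:45-16:30.
Finn ∩ Zubin ∩ Nikolai ∩ Wei: 09:30-11:30, 13:45-16:30.
Finn ∩ Zubin ∩ Nikolai ∩ Wei ∩ Omar: 09:45-10:45, 14:30-16:15.
Finn ∩ Zubin ∩ Nikolai ∩ Wei ∩ Omar ∩ Gita: 09:45-10:45, 14:30-16:15.
Finn ∩ Zubin ∩ Nikolai ∩ Wei ∩ Omar ∩ Gita ∩ Sven: 09:45-10:45, 14:30-16:15.
So the common availability across everyone is 09:45-10:45, 14:30-16:15.
Summing the common windows: 60 + 105 = 165 minutes.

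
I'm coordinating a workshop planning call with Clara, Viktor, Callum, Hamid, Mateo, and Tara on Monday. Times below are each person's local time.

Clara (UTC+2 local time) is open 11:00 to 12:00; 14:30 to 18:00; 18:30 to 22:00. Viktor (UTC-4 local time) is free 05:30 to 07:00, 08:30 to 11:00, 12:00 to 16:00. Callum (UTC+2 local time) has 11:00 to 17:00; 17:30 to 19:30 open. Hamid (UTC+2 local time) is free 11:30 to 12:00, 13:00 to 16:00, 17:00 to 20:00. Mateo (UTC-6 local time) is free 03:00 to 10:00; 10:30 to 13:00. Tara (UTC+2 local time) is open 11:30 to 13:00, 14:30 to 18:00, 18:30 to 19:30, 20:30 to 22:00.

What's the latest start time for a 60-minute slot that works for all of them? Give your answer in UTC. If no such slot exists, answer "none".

16:30

Clara in UTC: 09:00-10:00, 12:30-16:00, 16:30-20:00 (subtract 2h to convert from UTC+2).
Viktor in UTC: 09:30-11:00, 12:30-15:00, 16:00-20:00 (add 4h to convert from UTC-4).
Callum in UTC: 09:00-15:00, 15:30-17:30 (subtract 2h to convert from UTC+2).
Hamid in UTC: 09:30-10:00, 11:00-14:00, 15:00-18:00 (subtract 2h to convert from UTC+2).
Mateo in UTC: 09:00-16:00, 16:30-19:00 (add 6h to convert from UTC-6).
Tara in UTC: 09:30-11:00, 12:30-16:00, 16:30-17:30, 18:30-20:00 (subtract 2h to convert from UTC+2).
Clara ∩ Viktor: 09:30-10:00, 12:30-15:00, 16:30-20:00.
Clara ∩ Viktor ∩ Callum: 09:30-10:00, 12:30-15:00, 16:30-17:30.
Clara ∩ Viktor ∩ Callum ∩ Hamid: 09:30-10:00, 12:30-14:00, 16:30-17:30.
Clara ∩ Viktor ∩ Callum ∩ Hamid ∩ Mateo: 09:30-10:00, 12:30-14:00, 16:30-17:30.
Clara ∩ Viktor ∩ Callum ∩ Hamid ∩ Mateo ∩ Tara: 09:30-10:00, 12:30-14:00, 16:30-17:30.
Those are the intersection windows.
The last common window of at least 60 minutes is 16:30-17:30; a 60-minute meeting can start as late as 16:30 and still end by 17:30.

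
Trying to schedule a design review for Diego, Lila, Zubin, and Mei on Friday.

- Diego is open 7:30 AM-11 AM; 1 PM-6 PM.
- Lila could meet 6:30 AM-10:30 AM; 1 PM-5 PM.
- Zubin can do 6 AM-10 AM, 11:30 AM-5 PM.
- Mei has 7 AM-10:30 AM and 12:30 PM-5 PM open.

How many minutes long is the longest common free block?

Diego ∩ Lila: 07:30-10:30, 13:00-17:00.
Diego ∩ Lila ∩ Zubin: 07:30-10:00, 13:00-17:00.
Diego ∩ Lila ∩ Zubin ∩ Mei: 07:30-10:00, 13:00-17:00.
The longest is 13:00-17:00 at 240 minutes.

240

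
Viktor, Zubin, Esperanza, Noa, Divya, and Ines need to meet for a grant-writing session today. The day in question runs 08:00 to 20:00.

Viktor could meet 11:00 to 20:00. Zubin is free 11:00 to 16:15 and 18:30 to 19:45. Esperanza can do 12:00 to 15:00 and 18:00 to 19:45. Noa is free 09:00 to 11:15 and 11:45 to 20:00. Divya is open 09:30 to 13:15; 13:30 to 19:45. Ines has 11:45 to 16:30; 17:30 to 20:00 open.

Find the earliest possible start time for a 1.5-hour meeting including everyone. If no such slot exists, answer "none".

13:30

Viktor ∩ Zubin: 11:00-16:15, 18:30-19:45.
Viktor ∩ Zubin ∩ Esperanza: 12:00-15:00, 18:30-19:45.
Viktor ∩ Zubin ∩ Esperanza ∩ Noa: 12:00-15:00, 18:30-19:45.
Viktor ∩ Zubin ∩ Esperanza ∩ Noa ∩ Divya: 12:00-13:15, 13:30-15:00, 18:30-19:45.
Viktor ∩ Zubin ∩ Esperanza ∩ Noa ∩ Divya ∩ Ines: 12:00-13:15, 13:30-15:00, 18:30-19:45.
So the common availability across everyone is 12:00-13:15, 13:30-15:00, 18:30-19:45.
The first common window of at least 90 minutes is 13:30-15:00, so the earliest start is 13:30.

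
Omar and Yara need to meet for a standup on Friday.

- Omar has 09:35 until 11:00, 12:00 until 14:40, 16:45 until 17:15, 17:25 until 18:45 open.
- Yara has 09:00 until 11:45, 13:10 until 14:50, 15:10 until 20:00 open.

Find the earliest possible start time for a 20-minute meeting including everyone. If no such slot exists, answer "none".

09:35

Omar ∩ Yara: 09:35-11:00, 13:10-14:40, 16:45-17:15, 17:25-18:45.
Those are the intersection windows.
The first common window of at least 20 minutes is 09:35-11:00, so the earliest start is 09:35.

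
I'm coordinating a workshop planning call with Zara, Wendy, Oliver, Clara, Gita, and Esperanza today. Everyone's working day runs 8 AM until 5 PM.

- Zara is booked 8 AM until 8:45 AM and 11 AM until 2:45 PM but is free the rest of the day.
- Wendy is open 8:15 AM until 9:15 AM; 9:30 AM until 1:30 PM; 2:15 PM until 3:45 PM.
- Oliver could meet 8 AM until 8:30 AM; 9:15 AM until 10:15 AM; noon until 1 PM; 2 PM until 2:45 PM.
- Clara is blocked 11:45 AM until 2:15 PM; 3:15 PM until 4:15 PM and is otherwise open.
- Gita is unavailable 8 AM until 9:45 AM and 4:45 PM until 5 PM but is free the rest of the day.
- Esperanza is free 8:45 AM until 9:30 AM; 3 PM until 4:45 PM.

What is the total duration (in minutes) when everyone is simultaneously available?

Zara free: 08:45-11:00, 14:45-17:00 (invert busy blocks within the working day).
Wendy free: 08:15-09:15, 09:30-13:30, 14:15-15:45.
Oliver free: 08:00-08:30, 09:15-10:15, 12:00-13:00, 14:00-14:45.
Clara free: 08:00-11:45, 14:15-15:15, 16:15-17:00 (invert busy blocks within the working day).
Gita free: 09:45-16:45 (invert busy blocks within the working day).
Esperanza free: 08:45-09:30, 15:00-16:45.
Zara ∩ Wendy: 08:45-09:15, 09:30-11:00, 14:45-15:45.
Zara ∩ Wendy ∩ Oliver: 09:30-10:15.
Zara ∩ Wendy ∩ Oliver ∩ Clara: 09:30-10:15.
Zara ∩ Wendy ∩ Oliver ∩ Clara ∩ Gita: 09:45-10:15.
Zara ∩ Wendy ∩ Oliver ∩ Clara ∩ Gita ∩ Esperanza: ∅.
There is no time when everyone is free.
There is no common window, so the total is 0 minutes.

0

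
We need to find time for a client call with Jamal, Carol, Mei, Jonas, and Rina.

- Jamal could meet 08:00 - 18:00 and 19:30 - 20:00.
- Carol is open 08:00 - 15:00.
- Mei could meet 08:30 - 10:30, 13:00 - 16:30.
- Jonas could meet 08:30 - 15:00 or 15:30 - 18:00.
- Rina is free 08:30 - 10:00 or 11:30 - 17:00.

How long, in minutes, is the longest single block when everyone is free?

Jamal ∩ Carol: 08:00-15:00.
Jamal ∩ Carol ∩ Mei: 08:30-10:30, 13:00-15:00.
Jamal ∩ Carol ∩ Mei ∩ Jonas: 08:30-10:30, 13:00-15:00.
Jamal ∩ Carol ∩ Mei ∩ Jonas ∩ Rina: 08:30-10:00, 13:00-15:00.
So the common availability across everyone is 08:30-10:00, 13:00-15:00.
The longest is 13:00-15:00 at 120 minutes.

120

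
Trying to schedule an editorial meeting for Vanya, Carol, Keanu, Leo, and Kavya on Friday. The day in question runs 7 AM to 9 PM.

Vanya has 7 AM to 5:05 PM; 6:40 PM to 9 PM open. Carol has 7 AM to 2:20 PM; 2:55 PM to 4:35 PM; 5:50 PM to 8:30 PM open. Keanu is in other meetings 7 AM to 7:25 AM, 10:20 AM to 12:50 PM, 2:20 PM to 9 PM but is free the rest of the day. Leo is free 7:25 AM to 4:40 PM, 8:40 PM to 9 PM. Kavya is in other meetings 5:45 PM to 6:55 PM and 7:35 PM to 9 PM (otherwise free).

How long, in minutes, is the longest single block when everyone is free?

175

Vanya free: 07:00-17:05, 18:40-21:00.
Carol free: 07:00-14:20, 14:55-16:35, 17:50-20:30.
Keanu free: 07:25-10:20, 12:50-14:20 (invert busy blocks within the working day).
Leo free: 07:25-16:40, 20:40-21:00.
Kavya free: 07:00-17:45, 18:55-19:35 (invert busy blocks within the working day).
Vanya ∩ Carol: 07:00-14:20, 14:55-16:35, 18:40-20:30.
Vanya ∩ Carol ∩ Keanu: 07:25-10:20, 12:50-14:20.
Vanya ∩ Carol ∩ Keanu ∩ Leo: 07:25-10:20, 12:50-14:20.
Vanya ∩ Carol ∩ Keanu ∩ Leo ∩ Kavya: 07:25-10:20, 12:50-14:20.
Those are the intersection windows.
The longest is 07:25-10:20 at 175 minutes.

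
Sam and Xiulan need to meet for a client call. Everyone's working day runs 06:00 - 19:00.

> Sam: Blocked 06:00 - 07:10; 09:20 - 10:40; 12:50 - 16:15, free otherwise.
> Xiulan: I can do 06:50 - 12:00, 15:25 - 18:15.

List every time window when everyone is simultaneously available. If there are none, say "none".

Sam free: 07:10-09:20, 10:40-12:50, 16:15-19:00 (invert busy blocks within the working day).
Xiulan free: 06:50-12:00, 15:25-18:15.
Sam ∩ Xiulan: 07:10-09:20, 10:40-12:00, 16:15-18:15.
Those are the intersection windows.

07:10-09:20, 10:40-12:00, 16:15-18:15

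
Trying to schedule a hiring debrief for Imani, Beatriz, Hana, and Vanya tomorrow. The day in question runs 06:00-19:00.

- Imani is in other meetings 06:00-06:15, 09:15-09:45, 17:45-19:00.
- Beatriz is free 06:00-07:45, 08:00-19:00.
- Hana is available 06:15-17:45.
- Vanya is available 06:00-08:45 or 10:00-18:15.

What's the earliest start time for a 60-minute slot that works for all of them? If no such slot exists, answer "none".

Imani free: 06:15-09:15, 09:45-17:45 (invert busy blocks within the working day).
Beatriz free: 06:00-07:45, 08:00-19:00.
Hana free: 06:15-17:45.
Vanya free: 06:00-08:45, 10:00-18:15.
Imani ∩ Beatriz: 06:15-07:45, 08:00-09:15, 09:45-17:45.
Imani ∩ Beatriz ∩ Hana: 06:15-07:45, 08:00-09:15, 09:45-17:45.
Imani ∩ Beatriz ∩ Hana ∩ Vanya: 06:15-07:45, 08:00-08:45, 10:00-17:45.
The first common window of at least 60 minutes is 06:15-07:45, so the earliest start is 06:15.

06:15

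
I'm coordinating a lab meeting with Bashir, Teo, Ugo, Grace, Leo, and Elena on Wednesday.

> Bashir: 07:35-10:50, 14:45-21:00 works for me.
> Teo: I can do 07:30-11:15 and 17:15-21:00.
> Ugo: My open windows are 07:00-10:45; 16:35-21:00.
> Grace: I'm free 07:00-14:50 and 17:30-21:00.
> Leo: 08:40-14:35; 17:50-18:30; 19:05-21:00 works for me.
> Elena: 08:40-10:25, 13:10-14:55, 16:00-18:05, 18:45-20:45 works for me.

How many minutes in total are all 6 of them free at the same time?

220

Bashir ∩ Teo: 07:35-10:50, 17:15-21:00.
Bashir ∩ Teo ∩ Ugo: 07:35-10:45, 17:15-21:00.
Bashir ∩ Teo ∩ Ugo ∩ Grace: 07:35-10:45, 17:30-21:00.
Bashir ∩ Teo ∩ Ugo ∩ Grace ∩ Leo: 08:40-10:45, 17:50-18:30, 19:05-21:00.
Bashir ∩ Teo ∩ Ugo ∩ Grace ∩ Leo ∩ Elena: 08:40-10:25, 17:50-18:05, 19:05-20:45.
Summing the common windows: 105 + 15 + 100 = 220 minutes.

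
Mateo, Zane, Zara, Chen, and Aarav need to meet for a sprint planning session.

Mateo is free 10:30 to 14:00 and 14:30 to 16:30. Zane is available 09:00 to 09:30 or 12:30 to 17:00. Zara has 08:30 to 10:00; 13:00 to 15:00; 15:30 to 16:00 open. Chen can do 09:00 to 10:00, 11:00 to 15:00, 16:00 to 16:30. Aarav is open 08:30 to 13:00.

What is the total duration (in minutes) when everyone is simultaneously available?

Mateo ∩ Zane: 12:30-14:00, 14:30-16:30.
Mateo ∩ Zane ∩ Zara: 13:00-14:00, 14:30-15:00, 15:30-16:00.
Mateo ∩ Zane ∩ Zara ∩ Chen: 13:00-14:00, 14:30-15:00.
Mateo ∩ Zane ∩ Zara ∩ Chen ∩ Aarav: ∅.
There is no time when everyone is free.
There is no common window, so the total is 0 minutes.

0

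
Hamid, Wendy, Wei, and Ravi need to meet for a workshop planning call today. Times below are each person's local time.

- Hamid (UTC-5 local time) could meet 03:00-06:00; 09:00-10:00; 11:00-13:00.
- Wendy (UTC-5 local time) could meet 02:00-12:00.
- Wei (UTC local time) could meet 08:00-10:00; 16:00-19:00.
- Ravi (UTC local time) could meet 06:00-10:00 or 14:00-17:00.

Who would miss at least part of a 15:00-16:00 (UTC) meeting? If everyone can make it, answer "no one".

Hamid in UTC: 08:00-11:00, 14:00-15:00, 16:00-18:00 (add 5h to convert from UTC-5).
Wendy in UTC: 07:00-17:00 (add 5h to convert from UTC-5).
Wei in UTC: 08:00-10:00, 16:00-19:00.
Ravi in UTC: 06:00-10:00, 14:00-17:00.
Hamid: not fully free for 15:00-16:00. Wendy: free for 15:00-16:00. Wei: not fully free for 15:00-16:00. Ravi: free for 15:00-16:00.

Hamid, Wei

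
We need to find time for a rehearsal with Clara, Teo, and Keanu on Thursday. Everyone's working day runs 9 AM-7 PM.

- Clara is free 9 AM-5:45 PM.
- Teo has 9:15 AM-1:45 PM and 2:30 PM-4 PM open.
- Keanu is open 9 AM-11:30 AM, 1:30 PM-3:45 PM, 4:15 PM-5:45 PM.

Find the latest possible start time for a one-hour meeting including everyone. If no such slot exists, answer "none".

14:45

Clara ∩ Teo: 09:15-13:45, 14:30-16:00.
Clara ∩ Teo ∩ Keanu: 09:15-11:30, 13:30-13:45, 14:30-15:45.
The last common window of at least 60 minutes is 14:30-15:45; a 60-minute meeting can start as late as 14:45 and still end by 15:45.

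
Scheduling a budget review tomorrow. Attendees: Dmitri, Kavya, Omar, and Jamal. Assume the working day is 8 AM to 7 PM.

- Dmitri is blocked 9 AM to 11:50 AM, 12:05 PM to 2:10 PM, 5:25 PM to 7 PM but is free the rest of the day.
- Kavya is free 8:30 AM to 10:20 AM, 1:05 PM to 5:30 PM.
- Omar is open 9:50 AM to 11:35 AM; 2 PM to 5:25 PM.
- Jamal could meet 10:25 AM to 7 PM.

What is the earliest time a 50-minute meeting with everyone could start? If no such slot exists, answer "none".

14:10

Dmitri free: 08:00-09:00, 11:50-12:05, 14:10-17:25 (invert busy blocks within the working day).
Kavya free: 08:30-10:20, 13:05-17:30.
Omar free: 09:50-11:35, 14:00-17:25.
Jamal free: 10:25-19:00.
Dmitri ∩ Kavya: 08:30-09:00, 14:10-17:25.
Dmitri ∩ Kavya ∩ Omar: 14:10-17:25.
Dmitri ∩ Kavya ∩ Omar ∩ Jamal: 14:10-17:25.
So the common availability across everyone is 14:10-17:25.
The first common window of at least 50 minutes is 14:10-17:25, so the earliest start is 14:10.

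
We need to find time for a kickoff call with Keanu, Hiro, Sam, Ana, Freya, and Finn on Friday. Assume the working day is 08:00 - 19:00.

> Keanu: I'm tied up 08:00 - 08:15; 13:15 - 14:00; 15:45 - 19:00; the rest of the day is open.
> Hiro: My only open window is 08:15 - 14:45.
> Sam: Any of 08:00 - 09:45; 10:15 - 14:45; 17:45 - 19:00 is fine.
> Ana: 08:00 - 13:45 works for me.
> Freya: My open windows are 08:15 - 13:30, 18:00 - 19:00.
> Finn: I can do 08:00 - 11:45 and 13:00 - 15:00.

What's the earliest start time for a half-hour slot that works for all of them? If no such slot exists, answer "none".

Keanu free: 08:15-13:15, 14:00-15:45 (invert busy blocks within the working day).
Hiro free: 08:15-14:45.
Sam free: 08:00-09:45, 10:15-14:45, 17:45-19:00.
Ana free: 08:00-13:45.
Freya free: 08:15-13:30, 18:00-19:00.
Finn free: 08:00-11:45, 13:00-15:00.
Keanu ∩ Hiro: 08:15-13:15, 14:00-14:45.
Keanu ∩ Hiro ∩ Sam: 08:15-09:45, 10:15-13:15, 14:00-14:45.
Keanu ∩ Hiro ∩ Sam ∩ Ana: 08:15-09:45, 10:15-13:15.
Keanu ∩ Hiro ∩ Sam ∩ Ana ∩ Freya: 08:15-09:45, 10:15-13:15.
Keanu ∩ Hiro ∩ Sam ∩ Ana ∩ Freya ∩ Finn: 08:15-09:45, 10:15-11:45, 13:00-13:15.
Those are the intersection windows.
The first common window of at least 30 minutes is 08:15-09:45, so the earliest start is 08:15.

08:15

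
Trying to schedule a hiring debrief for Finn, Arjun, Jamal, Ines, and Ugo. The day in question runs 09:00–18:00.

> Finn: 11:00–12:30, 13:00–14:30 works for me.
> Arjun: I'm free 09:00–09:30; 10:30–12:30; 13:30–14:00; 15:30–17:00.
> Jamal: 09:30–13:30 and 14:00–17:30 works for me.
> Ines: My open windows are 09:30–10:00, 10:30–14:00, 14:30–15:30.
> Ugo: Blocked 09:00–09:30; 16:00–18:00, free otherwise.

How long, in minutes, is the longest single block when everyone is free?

Finn free: 11:00-12:30, 13:00-14:30.
Arjun free: 09:00-09:30, 10:30-12:30, 13:30-14:00, 15:30-17:00.
Jamal free: 09:30-13:30, 14:00-17:30.
Ines free: 09:30-10:00, 10:30-14:00, 14:30-15:30.
Ugo free: 09:30-16:00 (invert busy blocks within the working day).
Finn ∩ Arjun: 11:00-12:30, 13:30-14:00.
Finn ∩ Arjun ∩ Jamal: 11:00-12:30.
Finn ∩ Arjun ∩ Jamal ∩ Ines: 11:00-12:30.
Finn ∩ Arjun ∩ Jamal ∩ Ines ∩ Ugo: 11:00-12:30.
The longest is 11:00-12:30 at 90 minutes.

90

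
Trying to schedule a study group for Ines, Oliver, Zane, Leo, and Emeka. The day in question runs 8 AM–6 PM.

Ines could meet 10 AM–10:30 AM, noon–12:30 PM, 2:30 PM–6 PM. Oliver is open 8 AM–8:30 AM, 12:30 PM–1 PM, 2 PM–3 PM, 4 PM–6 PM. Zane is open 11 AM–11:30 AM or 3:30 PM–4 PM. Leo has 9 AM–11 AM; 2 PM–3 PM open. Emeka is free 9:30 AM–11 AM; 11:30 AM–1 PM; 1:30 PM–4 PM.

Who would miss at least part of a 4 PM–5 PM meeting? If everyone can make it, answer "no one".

Ines: free for 16:00-17:00. Oliver: free for 16:00-17:00. Zane: not fully free for 16:00-17:00. Leo: not fully free for 16:00-17:00. Emeka: not fully free for 16:00-17:00.

Emeka, Leo, Zane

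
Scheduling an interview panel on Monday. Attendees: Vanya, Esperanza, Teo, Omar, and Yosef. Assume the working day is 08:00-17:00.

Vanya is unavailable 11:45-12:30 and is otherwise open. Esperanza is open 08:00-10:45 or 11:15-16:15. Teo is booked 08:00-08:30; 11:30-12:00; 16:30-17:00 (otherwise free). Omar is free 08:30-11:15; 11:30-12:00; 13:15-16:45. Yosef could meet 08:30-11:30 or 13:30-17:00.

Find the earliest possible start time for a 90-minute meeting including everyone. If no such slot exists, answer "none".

Vanya free: 08:00-11:45, 12:30-17:00 (invert busy blocks within the working day).
Esperanza free: 08:00-10:45, 11:15-16:15.
Teo free: 08:30-11:30, 12:00-16:30 (invert busy blocks within the working day).
Omar free: 08:30-11:15, 11:30-12:00, 13:15-16:45.
Yosef free: 08:30-11:30, 13:30-17:00.
Vanya ∩ Esperanza: 08:00-10:45, 11:15-11:45, 12:30-16:15.
Vanya ∩ Esperanza ∩ Teo: 08:30-10:45, 11:15-11:30, 12:30-16:15.
Vanya ∩ Esperanza ∩ Teo ∩ Omar: 08:30-10:45, 13:15-16:15.
Vanya ∩ Esperanza ∩ Teo ∩ Omar ∩ Yosef: 08:30-10:45, 13:30-16:15.
So the common availability across everyone is 08:30-10:45, 13:30-16:15.
The first common window of at least 90 minutes is 08:30-10:45, so the earliest start is 08:30.

08:30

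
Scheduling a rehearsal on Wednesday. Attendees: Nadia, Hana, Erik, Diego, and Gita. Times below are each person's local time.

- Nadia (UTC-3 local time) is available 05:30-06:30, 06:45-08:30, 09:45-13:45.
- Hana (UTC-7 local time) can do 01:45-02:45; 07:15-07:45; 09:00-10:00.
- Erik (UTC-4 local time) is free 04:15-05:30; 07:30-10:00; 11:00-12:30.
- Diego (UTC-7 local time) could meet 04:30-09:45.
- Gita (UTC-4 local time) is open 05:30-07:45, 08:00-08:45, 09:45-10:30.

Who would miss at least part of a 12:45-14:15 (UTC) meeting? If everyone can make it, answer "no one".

Erik, Gita, Hana

Nadia in UTC: 08:30-09:30, 09:45-11:30, 12:45-16:45 (add 3h to convert from UTC-3).
Hana in UTC: 08:45-09:45, 14:15-14:45, 16:00-17:00 (add 7h to convert from UTC-7).
Erik in UTC: 08:15-09:30, 11:30-14:00, 15:00-16:30 (add 4h to convert from UTC-4).
Diego in UTC: 11:30-16:45 (add 7h to convert from UTC-7).
Gita in UTC: 09:30-11:45, 12:00-12:45, 13:45-14:30 (add 4h to convert from UTC-4).
Nadia: free for 12:45-14:15. Hana: not fully free for 12:45-14:15. Erik: not fully free for 12:45-14:15. Diego: free for 12:45-14:15. Gita: not fully free for 12:45-14:15.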